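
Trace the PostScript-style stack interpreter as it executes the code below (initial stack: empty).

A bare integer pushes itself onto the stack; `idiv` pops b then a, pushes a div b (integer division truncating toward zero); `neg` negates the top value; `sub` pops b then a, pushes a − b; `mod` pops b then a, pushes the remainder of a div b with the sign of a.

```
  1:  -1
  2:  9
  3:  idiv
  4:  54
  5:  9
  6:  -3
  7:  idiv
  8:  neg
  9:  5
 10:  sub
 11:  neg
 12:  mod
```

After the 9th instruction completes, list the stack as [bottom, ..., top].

-1   : [-1]
9    : [-1, 9]
idiv : [0]
54   : [0, 54]
9    : [0, 54, 9]
-3   : [0, 54, 9, -3]
idiv : [0, 54, -3]
neg  : [0, 54, 3]
5    : [0, 54, 3, 5]

[0, 54, 3, 5]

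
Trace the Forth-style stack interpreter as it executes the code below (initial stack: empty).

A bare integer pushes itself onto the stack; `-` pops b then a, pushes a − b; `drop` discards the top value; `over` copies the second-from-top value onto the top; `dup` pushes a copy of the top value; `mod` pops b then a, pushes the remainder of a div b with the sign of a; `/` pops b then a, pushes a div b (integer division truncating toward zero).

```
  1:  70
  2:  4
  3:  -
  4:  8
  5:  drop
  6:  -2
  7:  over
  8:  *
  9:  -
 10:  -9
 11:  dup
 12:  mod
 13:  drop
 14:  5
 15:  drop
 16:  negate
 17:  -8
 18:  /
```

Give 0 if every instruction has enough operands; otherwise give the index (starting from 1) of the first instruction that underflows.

70     -> [70]
4      -> [70, 4]
-      -> [66]
8      -> [66, 8]
drop   -> [66]
-2     -> [66, -2]
over   -> [66, -2, 66]
*      -> [66, -132]
-      -> [198]
-9     -> [198, -9]
dup    -> [198, -9, -9]
mod    -> [198, 0]
drop   -> [198]
5      -> [198, 5]
drop   -> [198]
negate -> [-198]
-8     -> [-198, -8]
/      -> [24]

0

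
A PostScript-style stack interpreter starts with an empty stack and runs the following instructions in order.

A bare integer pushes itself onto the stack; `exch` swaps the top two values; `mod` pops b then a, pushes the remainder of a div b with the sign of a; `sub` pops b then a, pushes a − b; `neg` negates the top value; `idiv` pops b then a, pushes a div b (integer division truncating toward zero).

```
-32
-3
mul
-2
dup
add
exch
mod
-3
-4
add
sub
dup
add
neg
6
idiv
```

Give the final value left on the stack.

-32  → [-32]
-3   → [-32, -3]
mul  → [96]
-2   → [96, -2]
dup  → [96, -2, -2]
add  → [96, -4]
exch → [-4, 96]
mod  → [-4]
-3   → [-4, -3]
-4   → [-4, -3, -4]
add  → [-4, -7]
sub  → [3]
dup  → [3, 3]
add  → [6]
neg  → [-6]
6    → [-6, 6]
idiv → [-1]

-1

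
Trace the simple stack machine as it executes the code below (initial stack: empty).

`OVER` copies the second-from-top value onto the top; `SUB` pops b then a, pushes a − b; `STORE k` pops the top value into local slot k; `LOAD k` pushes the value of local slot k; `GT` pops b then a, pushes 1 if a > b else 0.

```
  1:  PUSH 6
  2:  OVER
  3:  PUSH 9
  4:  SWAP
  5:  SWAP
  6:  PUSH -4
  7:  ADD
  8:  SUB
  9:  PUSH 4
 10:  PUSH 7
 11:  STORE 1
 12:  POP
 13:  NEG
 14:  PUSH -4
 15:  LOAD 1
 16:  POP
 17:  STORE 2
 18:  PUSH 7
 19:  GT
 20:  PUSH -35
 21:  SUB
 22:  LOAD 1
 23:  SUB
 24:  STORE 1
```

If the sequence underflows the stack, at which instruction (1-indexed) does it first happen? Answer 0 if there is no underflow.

PUSH 6 : [6]
OVER  — needs 2 operands, stack has 1 → underflow

2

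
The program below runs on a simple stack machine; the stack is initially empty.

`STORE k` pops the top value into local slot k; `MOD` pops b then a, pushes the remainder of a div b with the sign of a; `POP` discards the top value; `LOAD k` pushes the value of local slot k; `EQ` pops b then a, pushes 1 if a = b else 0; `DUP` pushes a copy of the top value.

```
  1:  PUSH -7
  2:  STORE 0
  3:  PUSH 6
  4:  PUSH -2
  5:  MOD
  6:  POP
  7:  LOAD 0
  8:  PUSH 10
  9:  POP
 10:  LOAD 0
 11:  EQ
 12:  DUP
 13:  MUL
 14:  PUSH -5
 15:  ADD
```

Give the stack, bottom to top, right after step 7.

[-7]

PUSH -7 → [-7]
STORE 0 → []
PUSH 6  → [6]
PUSH -2 → [6, -2]
MOD     → [0]
POP     → []
LOAD 0  → [-7]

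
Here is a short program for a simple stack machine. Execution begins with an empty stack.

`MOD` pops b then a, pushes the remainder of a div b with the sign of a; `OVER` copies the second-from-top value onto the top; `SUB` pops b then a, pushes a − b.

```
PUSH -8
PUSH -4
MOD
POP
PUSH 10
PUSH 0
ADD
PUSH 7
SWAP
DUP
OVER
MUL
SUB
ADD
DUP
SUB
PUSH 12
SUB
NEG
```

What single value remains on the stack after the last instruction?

PUSH -8 → [-8]
PUSH -4 → [-8, -4]
MOD     → [0]
POP     → []
PUSH 10 → [10]
PUSH 0  → [10, 0]
ADD     → [10]
PUSH 7  → [10, 7]
SWAP    → [7, 10]
DUP     → [7, 10, 10]
OVER    → [7, 10, 10, 10]
MUL     → [7, 10, 100]
SUB     → [7, -90]
ADD     → [-83]
DUP     → [-83, -83]
SUB     → [0]
PUSH 12 → [0, 12]
SUB     → [-12]
NEG     → [12]

12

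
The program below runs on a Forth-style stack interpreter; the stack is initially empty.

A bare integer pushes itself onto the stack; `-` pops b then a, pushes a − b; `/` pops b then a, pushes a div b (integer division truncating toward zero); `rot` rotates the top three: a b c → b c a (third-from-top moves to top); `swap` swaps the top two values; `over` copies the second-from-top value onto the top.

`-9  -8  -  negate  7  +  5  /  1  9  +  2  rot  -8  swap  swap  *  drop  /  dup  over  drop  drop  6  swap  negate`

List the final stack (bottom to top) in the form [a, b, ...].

-9      -9
-8      -9 -8
-       -1
negate  1
7       1 7
+       8
5       8 5
/       1
1       1 1
9       1 1 9
+       1 10
2       1 10 2
rot     10 2 1
-8      10 2 1 -8
swap    10 2 -8 1
swap    10 2 1 -8
*       10 2 -8
drop    10 2
/       5
dup     5 5
over    5 5 5
drop    5 5
drop    5
6       5 6
swap    6 5
negate  6 -5

[6, -5]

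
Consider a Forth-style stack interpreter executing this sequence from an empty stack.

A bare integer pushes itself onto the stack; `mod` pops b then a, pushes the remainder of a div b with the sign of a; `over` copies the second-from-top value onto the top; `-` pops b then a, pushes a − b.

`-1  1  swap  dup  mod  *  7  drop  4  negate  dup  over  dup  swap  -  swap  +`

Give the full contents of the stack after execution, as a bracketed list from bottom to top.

-1     : [-1]
1      : [-1, 1]
swap   : [1, -1]
dup    : [1, -1, -1]
mod    : [1, 0]
*      : [0]
7      : [0, 7]
drop   : [0]
4      : [0, 4]
negate : [0, -4]
dup    : [0, -4, -4]
over   : [0, -4, -4, -4]
dup    : [0, -4, -4, -4, -4]
swap   : [0, -4, -4, -4, -4]
-      : [0, -4, -4, 0]
swap   : [0, -4, 0, -4]
+      : [0, -4, -4]

[0, -4, -4]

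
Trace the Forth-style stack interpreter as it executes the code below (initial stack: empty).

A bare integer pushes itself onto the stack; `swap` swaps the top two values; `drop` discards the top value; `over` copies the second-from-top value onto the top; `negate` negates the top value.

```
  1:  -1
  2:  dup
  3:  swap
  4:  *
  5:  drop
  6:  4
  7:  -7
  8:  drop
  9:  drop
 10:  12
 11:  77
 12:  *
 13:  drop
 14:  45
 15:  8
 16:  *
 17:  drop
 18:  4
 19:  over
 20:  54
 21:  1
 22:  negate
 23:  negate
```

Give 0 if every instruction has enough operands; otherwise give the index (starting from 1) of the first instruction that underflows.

19

-1    [-1]
dup   [-1, -1]
swap  [-1, -1]
*     [1]
drop  []
4     [4]
-7    [4, -7]
drop  [4]
drop  []
12    [12]
77    [12, 77]
*     [924]
drop  []
45    [45]
8     [45, 8]
*     [360]
drop  []
4     [4]
over  — needs 2 operands, stack has 1 → underflow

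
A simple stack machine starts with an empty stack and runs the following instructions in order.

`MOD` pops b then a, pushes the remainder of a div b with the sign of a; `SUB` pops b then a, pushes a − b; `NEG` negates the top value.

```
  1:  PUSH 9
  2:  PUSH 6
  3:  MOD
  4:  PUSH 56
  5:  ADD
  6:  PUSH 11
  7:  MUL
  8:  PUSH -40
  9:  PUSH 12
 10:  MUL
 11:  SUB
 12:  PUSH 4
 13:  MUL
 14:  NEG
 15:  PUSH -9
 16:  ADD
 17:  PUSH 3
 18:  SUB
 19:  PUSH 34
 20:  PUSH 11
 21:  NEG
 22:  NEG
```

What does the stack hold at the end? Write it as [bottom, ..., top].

[-4528, 34, 11]

PUSH 9   → [9]
PUSH 6   → [9, 6]
MOD      → [3]
PUSH 56  → [3, 56]
ADD      → [59]
PUSH 11  → [59, 11]
MUL      → [649]
PUSH -40 → [649, -40]
PUSH 12  → [649, -40, 12]
MUL      → [649, -480]
SUB      → [1129]
PUSH 4   → [1129, 4]
MUL      → [4516]
NEG      → [-4516]
PUSH -9  → [-4516, -9]
ADD      → [-4525]
PUSH 3   → [-4525, 3]
SUB      → [-4528]
PUSH 34  → [-4528, 34]
PUSH 11  → [-4528, 34, 11]
NEG      → [-4528, 34, -11]
NEG      → [-4528, 34, 11]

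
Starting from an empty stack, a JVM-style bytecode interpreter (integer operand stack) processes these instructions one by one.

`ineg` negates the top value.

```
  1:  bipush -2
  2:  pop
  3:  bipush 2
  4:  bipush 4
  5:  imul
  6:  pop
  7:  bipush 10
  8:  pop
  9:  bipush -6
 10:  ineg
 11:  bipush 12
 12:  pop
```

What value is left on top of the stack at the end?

bipush -2  -2
pop        (empty)
bipush 2   2
bipush 4   2 4
imul       8
pop        (empty)
bipush 10  10
pop        (empty)
bipush -6  -6
ineg       6
bipush 12  6 12
pop        6

6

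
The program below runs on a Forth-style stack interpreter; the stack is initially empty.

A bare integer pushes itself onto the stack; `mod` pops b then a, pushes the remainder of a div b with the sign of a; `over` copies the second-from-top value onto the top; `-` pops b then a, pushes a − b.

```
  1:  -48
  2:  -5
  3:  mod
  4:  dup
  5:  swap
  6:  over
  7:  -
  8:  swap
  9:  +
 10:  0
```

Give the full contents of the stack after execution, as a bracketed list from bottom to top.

[-3, 0]

-48  : -48
-5   : -48 -5
mod  : -3
dup  : -3 -3
swap : -3 -3
over : -3 -3 -3
-    : -3 0
swap : 0 -3
+    : -3
0    : -3 0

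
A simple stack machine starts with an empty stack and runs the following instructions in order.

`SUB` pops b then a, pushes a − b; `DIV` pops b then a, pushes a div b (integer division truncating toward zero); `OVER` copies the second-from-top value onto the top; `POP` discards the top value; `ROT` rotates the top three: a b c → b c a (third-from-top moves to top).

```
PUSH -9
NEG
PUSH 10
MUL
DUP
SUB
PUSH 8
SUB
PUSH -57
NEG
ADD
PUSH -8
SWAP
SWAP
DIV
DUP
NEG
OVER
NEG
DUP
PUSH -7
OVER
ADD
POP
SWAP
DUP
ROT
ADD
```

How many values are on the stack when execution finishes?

4

PUSH -9  -> [-9]
NEG      -> [9]
PUSH 10  -> [9, 10]
MUL      -> [90]
DUP      -> [90, 90]
SUB      -> [0]
PUSH 8   -> [0, 8]
SUB      -> [-8]
PUSH -57 -> [-8, -57]
NEG      -> [-8, 57]
ADD      -> [49]
PUSH -8  -> [49, -8]
SWAP     -> [-8, 49]
SWAP     -> [49, -8]
DIV      -> [-6]
DUP      -> [-6, -6]
NEG      -> [-6, 6]
OVER     -> [-6, 6, -6]
NEG      -> [-6, 6, 6]
DUP      -> [-6, 6, 6, 6]
PUSH -7  -> [-6, 6, 6, 6, -7]
OVER     -> [-6, 6, 6, 6, -7, 6]
ADD      -> [-6, 6, 6, 6, -1]
POP      -> [-6, 6, 6, 6]
SWAP     -> [-6, 6, 6, 6]
DUP      -> [-6, 6, 6, 6, 6]
ROT      -> [-6, 6, 6, 6, 6]
ADD      -> [-6, 6, 6, 12]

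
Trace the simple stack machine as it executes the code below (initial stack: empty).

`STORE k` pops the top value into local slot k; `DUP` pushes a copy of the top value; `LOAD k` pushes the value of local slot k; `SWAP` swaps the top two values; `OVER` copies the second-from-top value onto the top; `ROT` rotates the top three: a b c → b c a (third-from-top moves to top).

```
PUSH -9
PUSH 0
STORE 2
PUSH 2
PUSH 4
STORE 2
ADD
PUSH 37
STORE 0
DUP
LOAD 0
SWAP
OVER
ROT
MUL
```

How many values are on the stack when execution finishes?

3

PUSH -9  [-9]
PUSH 0   [-9, 0]
STORE 2  [-9]
PUSH 2   [-9, 2]
PUSH 4   [-9, 2, 4]
STORE 2  [-9, 2]
ADD      [-7]
PUSH 37  [-7, 37]
STORE 0  [-7]
DUP      [-7, -7]
LOAD 0   [-7, -7, 37]
SWAP     [-7, 37, -7]
OVER     [-7, 37, -7, 37]
ROT      [-7, -7, 37, 37]
MUL      [-7, -7, 1369]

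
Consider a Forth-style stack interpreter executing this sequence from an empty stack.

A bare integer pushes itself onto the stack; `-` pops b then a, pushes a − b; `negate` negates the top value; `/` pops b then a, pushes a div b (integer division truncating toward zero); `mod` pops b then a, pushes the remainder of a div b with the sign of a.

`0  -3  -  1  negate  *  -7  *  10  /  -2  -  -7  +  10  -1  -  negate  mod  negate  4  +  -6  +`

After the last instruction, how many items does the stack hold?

0      -> 0
-3     -> 0 -3
-      -> 3
1      -> 3 1
negate -> 3 -1
*      -> -3
-7     -> -3 -7
*      -> 21
10     -> 21 10
/      -> 2
-2     -> 2 -2
-      -> 4
-7     -> 4 -7
+      -> -3
10     -> -3 10
-1     -> -3 10 -1
-      -> -3 11
negate -> -3 -11
mod    -> -3
negate -> 3
4      -> 3 4
+      -> 7
-6     -> 7 -6
+      -> 1

1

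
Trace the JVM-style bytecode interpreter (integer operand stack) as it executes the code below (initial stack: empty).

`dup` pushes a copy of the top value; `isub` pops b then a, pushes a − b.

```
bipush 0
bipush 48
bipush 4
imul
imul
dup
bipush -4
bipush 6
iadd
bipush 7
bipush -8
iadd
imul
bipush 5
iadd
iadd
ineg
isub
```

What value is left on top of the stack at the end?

bipush 0  → 0
bipush 48 → 0 48
bipush 4  → 0 48 4
imul      → 0 192
imul      → 0
dup       → 0 0
bipush -4 → 0 0 -4
bipush 6  → 0 0 -4 6
iadd      → 0 0 2
bipush 7  → 0 0 2 7
bipush -8 → 0 0 2 7 -8
iadd      → 0 0 2 -1
imul      → 0 0 -2
bipush 5  → 0 0 -2 5
iadd      → 0 0 3
iadd      → 0 3
ineg      → 0 -3
isub      → 3

3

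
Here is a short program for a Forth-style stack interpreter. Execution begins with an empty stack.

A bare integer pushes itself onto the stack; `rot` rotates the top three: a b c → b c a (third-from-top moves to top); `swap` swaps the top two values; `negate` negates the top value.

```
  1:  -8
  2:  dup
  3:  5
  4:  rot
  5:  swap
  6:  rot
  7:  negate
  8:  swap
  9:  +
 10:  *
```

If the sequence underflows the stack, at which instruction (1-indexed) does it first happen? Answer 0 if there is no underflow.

0

-8      [-8]
dup     [-8, -8]
5       [-8, -8, 5]
rot     [-8, 5, -8]
swap    [-8, -8, 5]
rot     [-8, 5, -8]
negate  [-8, 5, 8]
swap    [-8, 8, 5]
+       [-8, 13]
*       [-104]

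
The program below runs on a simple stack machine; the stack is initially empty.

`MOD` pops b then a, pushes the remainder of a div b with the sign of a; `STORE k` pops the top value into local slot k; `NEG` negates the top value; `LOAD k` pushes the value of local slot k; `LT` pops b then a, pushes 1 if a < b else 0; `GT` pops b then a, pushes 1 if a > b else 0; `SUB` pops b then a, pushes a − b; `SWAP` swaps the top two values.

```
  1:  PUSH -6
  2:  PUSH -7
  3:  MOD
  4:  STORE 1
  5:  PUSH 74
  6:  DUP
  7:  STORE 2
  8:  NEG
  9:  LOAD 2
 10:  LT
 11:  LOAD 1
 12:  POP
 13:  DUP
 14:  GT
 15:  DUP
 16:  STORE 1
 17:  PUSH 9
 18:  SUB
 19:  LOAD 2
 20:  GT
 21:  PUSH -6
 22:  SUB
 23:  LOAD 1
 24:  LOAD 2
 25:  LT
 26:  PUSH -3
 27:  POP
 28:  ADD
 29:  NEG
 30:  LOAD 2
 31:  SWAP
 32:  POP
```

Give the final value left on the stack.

74

PUSH -6  [-6]
PUSH -7  [-6, -7]
MOD      [-6]
STORE 1  []
PUSH 74  [74]
DUP      [74, 74]
STORE 2  [74]
NEG      [-74]
LOAD 2   [-74, 74]
LT       [1]
LOAD 1   [1, -6]
POP      [1]
DUP      [1, 1]
GT       [0]
DUP      [0, 0]
STORE 1  [0]
PUSH 9   [0, 9]
SUB      [-9]
LOAD 2   [-9, 74]
GT       [0]
PUSH -6  [0, -6]
SUB      [6]
LOAD 1   [6, 0]
LOAD 2   [6, 0, 74]
LT       [6, 1]
PUSH -3  [6, 1, -3]
POP      [6, 1]
ADD      [7]
NEG      [-7]
LOAD 2   [-7, 74]
SWAP     [74, -7]
POP      [74]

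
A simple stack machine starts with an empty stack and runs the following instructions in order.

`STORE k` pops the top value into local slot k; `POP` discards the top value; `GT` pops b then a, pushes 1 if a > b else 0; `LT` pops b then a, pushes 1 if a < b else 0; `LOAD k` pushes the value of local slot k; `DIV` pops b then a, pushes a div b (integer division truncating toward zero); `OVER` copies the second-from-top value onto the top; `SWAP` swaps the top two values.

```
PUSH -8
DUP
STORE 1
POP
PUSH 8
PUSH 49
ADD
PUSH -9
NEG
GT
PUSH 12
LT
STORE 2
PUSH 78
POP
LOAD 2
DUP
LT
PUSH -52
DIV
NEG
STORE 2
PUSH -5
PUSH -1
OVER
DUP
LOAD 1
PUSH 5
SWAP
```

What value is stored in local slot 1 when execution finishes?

-8

PUSH -8   [-8]
DUP       [-8, -8]
STORE 1   [-8]
POP       []
PUSH 8    [8]
PUSH 49   [8, 49]
ADD       [57]
PUSH -9   [57, -9]
NEG       [57, 9]
GT        [1]
PUSH 12   [1, 12]
LT        [1]
STORE 2   []
PUSH 78   [78]
POP       []
LOAD 2    [1]
DUP       [1, 1]
LT        [0]
PUSH -52  [0, -52]
DIV       [0]
NEG       [0]
STORE 2   []
PUSH -5   [-5]
PUSH -1   [-5, -1]
OVER      [-5, -1, -5]
DUP       [-5, -1, -5, -5]
LOAD 1    [-5, -1, -5, -5, -8]
PUSH 5    [-5, -1, -5, -5, -8, 5]
SWAP      [-5, -1, -5, -5, 5, -8]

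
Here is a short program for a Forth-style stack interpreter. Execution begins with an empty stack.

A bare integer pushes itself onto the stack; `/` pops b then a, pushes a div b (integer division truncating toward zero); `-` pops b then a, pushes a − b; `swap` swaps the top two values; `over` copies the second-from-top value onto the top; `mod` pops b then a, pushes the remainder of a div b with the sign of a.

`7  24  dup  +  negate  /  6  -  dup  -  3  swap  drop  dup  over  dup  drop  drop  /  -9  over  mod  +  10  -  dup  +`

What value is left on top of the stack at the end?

-18

7      -> [7]
24     -> [7, 24]
dup    -> [7, 24, 24]
+      -> [7, 48]
negate -> [7, -48]
/      -> [0]
6      -> [0, 6]
-      -> [-6]
dup    -> [-6, -6]
-      -> [0]
3      -> [0, 3]
swap   -> [3, 0]
drop   -> [3]
dup    -> [3, 3]
over   -> [3, 3, 3]
dup    -> [3, 3, 3, 3]
drop   -> [3, 3, 3]
drop   -> [3, 3]
/      -> [1]
-9     -> [1, -9]
over   -> [1, -9, 1]
mod    -> [1, 0]
+      -> [1]
10     -> [1, 10]
-      -> [-9]
dup    -> [-9, -9]
+      -> [-18]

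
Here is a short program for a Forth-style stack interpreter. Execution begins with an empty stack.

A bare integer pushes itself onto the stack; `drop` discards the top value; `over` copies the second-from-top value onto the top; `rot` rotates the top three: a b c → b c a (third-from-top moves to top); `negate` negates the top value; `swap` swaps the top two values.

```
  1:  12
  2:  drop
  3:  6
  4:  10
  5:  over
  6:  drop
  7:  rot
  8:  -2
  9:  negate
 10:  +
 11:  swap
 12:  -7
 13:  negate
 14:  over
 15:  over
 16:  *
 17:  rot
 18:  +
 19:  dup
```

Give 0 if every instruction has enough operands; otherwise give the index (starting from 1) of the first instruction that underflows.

12    12
drop  (empty)
6     6
10    6 10
over  6 10 6
drop  6 10
rot  — needs 3 operands, stack has 2 → underflow

7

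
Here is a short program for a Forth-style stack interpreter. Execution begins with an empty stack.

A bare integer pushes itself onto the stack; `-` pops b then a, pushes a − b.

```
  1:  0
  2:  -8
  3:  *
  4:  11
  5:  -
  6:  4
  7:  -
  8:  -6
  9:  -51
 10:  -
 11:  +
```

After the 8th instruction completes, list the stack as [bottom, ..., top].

[-15, -6]

0  → [0]
-8 → [0, -8]
*  → [0]
11 → [0, 11]
-  → [-11]
4  → [-11, 4]
-  → [-15]
-6 → [-15, -6]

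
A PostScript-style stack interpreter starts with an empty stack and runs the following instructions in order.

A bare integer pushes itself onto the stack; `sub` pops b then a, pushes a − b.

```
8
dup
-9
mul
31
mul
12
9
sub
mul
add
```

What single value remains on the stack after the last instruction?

-6688

8   → 8
dup → 8 8
-9  → 8 8 -9
mul → 8 -72
31  → 8 -72 31
mul → 8 -2232
12  → 8 -2232 12
9   → 8 -2232 12 9
sub → 8 -2232 3
mul → 8 -6696
add → -6688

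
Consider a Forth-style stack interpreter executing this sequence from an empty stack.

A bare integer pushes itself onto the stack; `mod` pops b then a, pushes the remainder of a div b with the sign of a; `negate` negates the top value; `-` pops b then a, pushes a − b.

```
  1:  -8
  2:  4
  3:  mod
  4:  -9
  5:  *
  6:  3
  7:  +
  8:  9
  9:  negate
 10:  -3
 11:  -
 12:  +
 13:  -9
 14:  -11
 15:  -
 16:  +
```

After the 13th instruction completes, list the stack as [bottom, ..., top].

-8      [-8]
4       [-8, 4]
mod     [0]
-9      [0, -9]
*       [0]
3       [0, 3]
+       [3]
9       [3, 9]
negate  [3, -9]
-3      [3, -9, -3]
-       [3, -6]
+       [-3]
-9      [-3, -9]

[-3, -9]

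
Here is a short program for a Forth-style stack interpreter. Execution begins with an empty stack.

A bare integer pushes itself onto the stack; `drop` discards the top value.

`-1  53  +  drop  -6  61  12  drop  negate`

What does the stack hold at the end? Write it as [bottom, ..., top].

-1     → [-1]
53     → [-1, 53]
+      → [52]
drop   → []
-6     → [-6]
61     → [-6, 61]
12     → [-6, 61, 12]
drop   → [-6, 61]
negate → [-6, -61]

[-6, -61]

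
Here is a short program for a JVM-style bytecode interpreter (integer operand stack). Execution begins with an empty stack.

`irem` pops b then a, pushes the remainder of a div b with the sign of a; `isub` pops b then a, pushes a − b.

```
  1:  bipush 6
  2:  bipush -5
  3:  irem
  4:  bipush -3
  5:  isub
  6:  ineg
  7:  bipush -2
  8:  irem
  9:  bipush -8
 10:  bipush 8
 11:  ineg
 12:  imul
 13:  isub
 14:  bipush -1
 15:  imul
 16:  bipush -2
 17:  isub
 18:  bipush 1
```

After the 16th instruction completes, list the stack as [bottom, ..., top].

[64, -2]

bipush 6   6
bipush -5  6 -5
irem       1
bipush -3  1 -3
isub       4
ineg       -4
bipush -2  -4 -2
irem       0
bipush -8  0 -8
bipush 8   0 -8 8
ineg       0 -8 -8
imul       0 64
isub       -64
bipush -1  -64 -1
imul       64
bipush -2  64 -2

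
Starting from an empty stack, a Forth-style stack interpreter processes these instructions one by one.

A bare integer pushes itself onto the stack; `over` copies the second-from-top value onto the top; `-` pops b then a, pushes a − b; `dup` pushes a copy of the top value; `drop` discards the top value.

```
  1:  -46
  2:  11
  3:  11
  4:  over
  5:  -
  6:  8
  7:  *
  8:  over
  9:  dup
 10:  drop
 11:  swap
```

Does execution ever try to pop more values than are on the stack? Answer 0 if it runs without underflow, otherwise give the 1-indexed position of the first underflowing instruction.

0

-46  -> [-46]
11   -> [-46, 11]
11   -> [-46, 11, 11]
over -> [-46, 11, 11, 11]
-    -> [-46, 11, 0]
8    -> [-46, 11, 0, 8]
*    -> [-46, 11, 0]
over -> [-46, 11, 0, 11]
dup  -> [-46, 11, 0, 11, 11]
drop -> [-46, 11, 0, 11]
swap -> [-46, 11, 11, 0]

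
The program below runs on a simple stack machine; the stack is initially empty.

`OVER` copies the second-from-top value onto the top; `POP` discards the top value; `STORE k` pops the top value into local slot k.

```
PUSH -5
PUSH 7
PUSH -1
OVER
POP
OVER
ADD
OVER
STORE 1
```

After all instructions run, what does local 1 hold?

PUSH -5 : [-5]
PUSH 7  : [-5, 7]
PUSH -1 : [-5, 7, -1]
OVER    : [-5, 7, -1, 7]
POP     : [-5, 7, -1]
OVER    : [-5, 7, -1, 7]
ADD     : [-5, 7, 6]
OVER    : [-5, 7, 6, 7]
STORE 1 : [-5, 7, 6]

7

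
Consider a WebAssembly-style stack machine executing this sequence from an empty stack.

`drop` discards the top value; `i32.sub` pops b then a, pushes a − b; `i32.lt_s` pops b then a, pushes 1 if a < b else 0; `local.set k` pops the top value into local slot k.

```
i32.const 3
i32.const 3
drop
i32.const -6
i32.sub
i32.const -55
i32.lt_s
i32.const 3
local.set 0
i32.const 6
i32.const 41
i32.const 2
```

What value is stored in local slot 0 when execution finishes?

3

i32.const 3    [3]
i32.const 3    [3, 3]
drop           [3]
i32.const -6   [3, -6]
i32.sub        [9]
i32.const -55  [9, -55]
i32.lt_s       [0]
i32.const 3    [0, 3]
local.set 0    [0]
i32.const 6    [0, 6]
i32.const 41   [0, 6, 41]
i32.const 2    [0, 6, 41, 2]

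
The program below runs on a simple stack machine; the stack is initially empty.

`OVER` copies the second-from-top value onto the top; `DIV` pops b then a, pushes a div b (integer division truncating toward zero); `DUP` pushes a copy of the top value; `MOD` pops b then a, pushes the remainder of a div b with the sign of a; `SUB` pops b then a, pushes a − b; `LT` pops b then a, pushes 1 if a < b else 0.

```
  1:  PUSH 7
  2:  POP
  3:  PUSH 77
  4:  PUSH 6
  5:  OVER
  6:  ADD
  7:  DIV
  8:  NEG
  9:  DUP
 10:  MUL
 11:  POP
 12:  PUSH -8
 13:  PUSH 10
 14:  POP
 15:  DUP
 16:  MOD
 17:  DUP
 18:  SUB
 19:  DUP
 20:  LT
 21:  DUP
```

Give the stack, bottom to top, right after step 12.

[-8]

PUSH 7  -> [7]
POP     -> []
PUSH 77 -> [77]
PUSH 6  -> [77, 6]
OVER    -> [77, 6, 77]
ADD     -> [77, 83]
DIV     -> [0]
NEG     -> [0]
DUP     -> [0, 0]
MUL     -> [0]
POP     -> []
PUSH -8 -> [-8]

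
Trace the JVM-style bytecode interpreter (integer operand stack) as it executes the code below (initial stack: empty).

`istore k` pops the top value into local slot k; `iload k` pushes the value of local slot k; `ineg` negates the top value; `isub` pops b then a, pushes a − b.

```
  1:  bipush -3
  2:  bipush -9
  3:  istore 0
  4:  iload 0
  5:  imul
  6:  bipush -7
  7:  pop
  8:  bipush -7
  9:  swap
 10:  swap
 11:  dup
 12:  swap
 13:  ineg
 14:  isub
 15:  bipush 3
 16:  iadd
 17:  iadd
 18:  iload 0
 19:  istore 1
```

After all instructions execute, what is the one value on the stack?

bipush -3 -> [-3]
bipush -9 -> [-3, -9]
istore 0  -> [-3]
iload 0   -> [-3, -9]
imul      -> [27]
bipush -7 -> [27, -7]
pop       -> [27]
bipush -7 -> [27, -7]
swap      -> [-7, 27]
swap      -> [27, -7]
dup       -> [27, -7, -7]
swap      -> [27, -7, -7]
ineg      -> [27, -7, 7]
isub      -> [27, -14]
bipush 3  -> [27, -14, 3]
iadd      -> [27, -11]
iadd      -> [16]
iload 0   -> [16, -9]
istore 1  -> [16]

16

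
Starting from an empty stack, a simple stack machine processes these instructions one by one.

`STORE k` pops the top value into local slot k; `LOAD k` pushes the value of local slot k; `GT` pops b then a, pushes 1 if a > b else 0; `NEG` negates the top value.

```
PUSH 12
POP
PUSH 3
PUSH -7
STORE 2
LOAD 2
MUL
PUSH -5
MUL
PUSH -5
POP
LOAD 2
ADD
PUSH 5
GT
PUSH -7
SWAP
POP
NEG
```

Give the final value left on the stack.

PUSH 12 : [12]
POP     : []
PUSH 3  : [3]
PUSH -7 : [3, -7]
STORE 2 : [3]
LOAD 2  : [3, -7]
MUL     : [-21]
PUSH -5 : [-21, -5]
MUL     : [105]
PUSH -5 : [105, -5]
POP     : [105]
LOAD 2  : [105, -7]
ADD     : [98]
PUSH 5  : [98, 5]
GT      : [1]
PUSH -7 : [1, -7]
SWAP    : [-7, 1]
POP     : [-7]
NEG     : [7]

7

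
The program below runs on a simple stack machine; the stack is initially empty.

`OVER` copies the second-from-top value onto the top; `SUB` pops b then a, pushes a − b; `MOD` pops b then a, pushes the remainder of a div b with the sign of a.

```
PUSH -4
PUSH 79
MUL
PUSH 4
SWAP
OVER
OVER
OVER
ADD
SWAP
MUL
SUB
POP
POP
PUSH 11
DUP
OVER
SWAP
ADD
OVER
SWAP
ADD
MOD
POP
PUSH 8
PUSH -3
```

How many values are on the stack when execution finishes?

2

PUSH -4 -> [-4]
PUSH 79 -> [-4, 79]
MUL     -> [-316]
PUSH 4  -> [-316, 4]
SWAP    -> [4, -316]
OVER    -> [4, -316, 4]
OVER    -> [4, -316, 4, -316]
OVER    -> [4, -316, 4, -316, 4]
ADD     -> [4, -316, 4, -312]
SWAP    -> [4, -316, -312, 4]
MUL     -> [4, -316, -1248]
SUB     -> [4, 932]
POP     -> [4]
POP     -> []
PUSH 11 -> [11]
DUP     -> [11, 11]
OVER    -> [11, 11, 11]
SWAP    -> [11, 11, 11]
ADD     -> [11, 22]
OVER    -> [11, 22, 11]
SWAP    -> [11, 11, 22]
ADD     -> [11, 33]
MOD     -> [11]
POP     -> []
PUSH 8  -> [8]
PUSH -3 -> [8, -3]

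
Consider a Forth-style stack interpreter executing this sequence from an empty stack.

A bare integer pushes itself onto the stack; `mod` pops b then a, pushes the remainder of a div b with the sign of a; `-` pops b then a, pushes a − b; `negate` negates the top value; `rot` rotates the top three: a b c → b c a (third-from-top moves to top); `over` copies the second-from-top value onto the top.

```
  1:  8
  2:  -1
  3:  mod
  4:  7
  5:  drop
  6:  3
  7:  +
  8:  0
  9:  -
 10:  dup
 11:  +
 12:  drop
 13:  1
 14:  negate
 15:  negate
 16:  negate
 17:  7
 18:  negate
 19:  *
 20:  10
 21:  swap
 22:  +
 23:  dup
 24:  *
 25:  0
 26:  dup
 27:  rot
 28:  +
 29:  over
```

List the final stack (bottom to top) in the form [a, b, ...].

[0, 289, 0]

8      → 8
-1     → 8 -1
mod    → 0
7      → 0 7
drop   → 0
3      → 0 3
+      → 3
0      → 3 0
-      → 3
dup    → 3 3
+      → 6
drop   → (empty)
1      → 1
negate → -1
negate → 1
negate → -1
7      → -1 7
negate → -1 -7
*      → 7
10     → 7 10
swap   → 10 7
+      → 17
dup    → 17 17
*      → 289
0      → 289 0
dup    → 289 0 0
rot    → 0 0 289
+      → 0 289
over   → 0 289 0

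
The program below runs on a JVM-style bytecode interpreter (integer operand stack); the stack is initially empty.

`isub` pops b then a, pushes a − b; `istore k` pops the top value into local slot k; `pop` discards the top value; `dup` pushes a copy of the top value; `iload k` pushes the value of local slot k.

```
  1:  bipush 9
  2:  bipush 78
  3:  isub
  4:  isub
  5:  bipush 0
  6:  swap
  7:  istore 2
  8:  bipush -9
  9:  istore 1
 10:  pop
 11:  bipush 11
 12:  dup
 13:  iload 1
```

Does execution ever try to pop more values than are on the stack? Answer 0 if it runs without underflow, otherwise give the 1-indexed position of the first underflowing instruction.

bipush 9  : 9
bipush 78 : 9 78
isub      : -69
isub  — needs 2 operands, stack has 1 → underflow

4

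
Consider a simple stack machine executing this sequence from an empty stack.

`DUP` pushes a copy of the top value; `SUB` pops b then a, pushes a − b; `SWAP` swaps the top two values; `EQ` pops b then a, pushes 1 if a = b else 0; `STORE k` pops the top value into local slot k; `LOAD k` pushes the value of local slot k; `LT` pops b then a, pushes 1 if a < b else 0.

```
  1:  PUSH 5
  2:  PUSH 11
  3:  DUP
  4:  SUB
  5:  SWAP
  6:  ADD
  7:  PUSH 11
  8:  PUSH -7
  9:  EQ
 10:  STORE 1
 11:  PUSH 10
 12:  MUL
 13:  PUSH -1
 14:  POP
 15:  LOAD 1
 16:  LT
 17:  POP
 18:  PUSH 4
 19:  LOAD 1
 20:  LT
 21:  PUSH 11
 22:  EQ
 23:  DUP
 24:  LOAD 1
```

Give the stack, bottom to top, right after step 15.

PUSH 5  → [5]
PUSH 11 → [5, 11]
DUP     → [5, 11, 11]
SUB     → [5, 0]
SWAP    → [0, 5]
ADD     → [5]
PUSH 11 → [5, 11]
PUSH -7 → [5, 11, -7]
EQ      → [5, 0]
STORE 1 → [5]
PUSH 10 → [5, 10]
MUL     → [50]
PUSH -1 → [50, -1]
POP     → [50]
LOAD 1  → [50, 0]

[50, 0]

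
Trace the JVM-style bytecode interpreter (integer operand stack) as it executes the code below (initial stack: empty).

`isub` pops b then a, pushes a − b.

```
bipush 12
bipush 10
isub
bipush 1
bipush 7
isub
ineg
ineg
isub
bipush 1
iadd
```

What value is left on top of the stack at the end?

bipush 12  [12]
bipush 10  [12, 10]
isub       [2]
bipush 1   [2, 1]
bipush 7   [2, 1, 7]
isub       [2, -6]
ineg       [2, 6]
ineg       [2, -6]
isub       [8]
bipush 1   [8, 1]
iadd       [9]

9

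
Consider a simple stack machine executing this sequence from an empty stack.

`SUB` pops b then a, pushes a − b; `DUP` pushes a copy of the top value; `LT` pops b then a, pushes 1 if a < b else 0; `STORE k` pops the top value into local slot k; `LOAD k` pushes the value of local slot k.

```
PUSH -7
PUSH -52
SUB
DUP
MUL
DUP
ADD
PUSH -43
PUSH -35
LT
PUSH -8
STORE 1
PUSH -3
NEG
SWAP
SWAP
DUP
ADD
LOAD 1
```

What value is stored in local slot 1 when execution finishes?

-8

PUSH -7   -7
PUSH -52  -7 -52
SUB       45
DUP       45 45
MUL       2025
DUP       2025 2025
ADD       4050
PUSH -43  4050 -43
PUSH -35  4050 -43 -35
LT        4050 1
PUSH -8   4050 1 -8
STORE 1   4050 1
PUSH -3   4050 1 -3
NEG       4050 1 3
SWAP      4050 3 1
SWAP      4050 1 3
DUP       4050 1 3 3
ADD       4050 1 6
LOAD 1    4050 1 6 -8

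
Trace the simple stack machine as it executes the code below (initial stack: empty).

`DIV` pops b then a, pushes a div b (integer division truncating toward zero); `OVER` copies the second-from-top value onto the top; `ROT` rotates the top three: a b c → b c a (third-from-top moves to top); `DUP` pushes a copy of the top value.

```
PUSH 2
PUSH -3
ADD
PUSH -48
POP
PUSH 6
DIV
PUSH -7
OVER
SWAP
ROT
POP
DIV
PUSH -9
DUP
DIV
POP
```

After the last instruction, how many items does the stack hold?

PUSH 2   -> [2]
PUSH -3  -> [2, -3]
ADD      -> [-1]
PUSH -48 -> [-1, -48]
POP      -> [-1]
PUSH 6   -> [-1, 6]
DIV      -> [0]
PUSH -7  -> [0, -7]
OVER     -> [0, -7, 0]
SWAP     -> [0, 0, -7]
ROT      -> [0, -7, 0]
POP      -> [0, -7]
DIV      -> [0]
PUSH -9  -> [0, -9]
DUP      -> [0, -9, -9]
DIV      -> [0, 1]
POP      -> [0]

1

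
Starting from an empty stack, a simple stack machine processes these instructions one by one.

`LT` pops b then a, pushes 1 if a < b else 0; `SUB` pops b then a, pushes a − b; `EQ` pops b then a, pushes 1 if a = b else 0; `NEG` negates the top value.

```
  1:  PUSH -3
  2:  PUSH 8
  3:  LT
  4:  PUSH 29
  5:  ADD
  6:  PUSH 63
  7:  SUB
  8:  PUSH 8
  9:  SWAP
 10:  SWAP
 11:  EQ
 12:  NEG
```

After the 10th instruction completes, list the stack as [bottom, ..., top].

PUSH -3  [-3]
PUSH 8   [-3, 8]
LT       [1]
PUSH 29  [1, 29]
ADD      [30]
PUSH 63  [30, 63]
SUB      [-33]
PUSH 8   [-33, 8]
SWAP     [8, -33]
SWAP     [-33, 8]

[-33, 8]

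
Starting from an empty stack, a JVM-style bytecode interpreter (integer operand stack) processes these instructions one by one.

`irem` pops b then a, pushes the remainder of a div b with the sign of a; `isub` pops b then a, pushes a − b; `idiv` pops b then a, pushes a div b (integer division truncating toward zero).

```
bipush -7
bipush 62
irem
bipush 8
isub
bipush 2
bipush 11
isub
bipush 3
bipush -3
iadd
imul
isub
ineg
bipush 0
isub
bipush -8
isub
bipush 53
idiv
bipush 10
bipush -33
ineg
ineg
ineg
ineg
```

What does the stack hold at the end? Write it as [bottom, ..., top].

[0, 10, -33]

bipush -7  → -7
bipush 62  → -7 62
irem       → -7
bipush 8   → -7 8
isub       → -15
bipush 2   → -15 2
bipush 11  → -15 2 11
isub       → -15 -9
bipush 3   → -15 -9 3
bipush -3  → -15 -9 3 -3
iadd       → -15 -9 0
imul       → -15 0
isub       → -15
ineg       → 15
bipush 0   → 15 0
isub       → 15
bipush -8  → 15 -8
isub       → 23
bipush 53  → 23 53
idiv       → 0
bipush 10  → 0 10
bipush -33 → 0 10 -33
ineg       → 0 10 33
ineg       → 0 10 -33
ineg       → 0 10 33
ineg       → 0 10 -33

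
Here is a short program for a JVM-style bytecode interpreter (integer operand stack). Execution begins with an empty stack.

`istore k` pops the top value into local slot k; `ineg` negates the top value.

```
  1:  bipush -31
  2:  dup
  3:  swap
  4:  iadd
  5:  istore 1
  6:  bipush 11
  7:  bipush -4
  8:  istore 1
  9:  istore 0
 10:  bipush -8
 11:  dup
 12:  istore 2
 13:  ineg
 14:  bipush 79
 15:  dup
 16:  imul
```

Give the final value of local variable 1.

-4

bipush -31 → -31
dup        → -31 -31
swap       → -31 -31
iadd       → -62
istore 1   → (empty)
bipush 11  → 11
bipush -4  → 11 -4
istore 1   → 11
istore 0   → (empty)
bipush -8  → -8
dup        → -8 -8
istore 2   → -8
ineg       → 8
bipush 79  → 8 79
dup        → 8 79 79
imul       → 8 6241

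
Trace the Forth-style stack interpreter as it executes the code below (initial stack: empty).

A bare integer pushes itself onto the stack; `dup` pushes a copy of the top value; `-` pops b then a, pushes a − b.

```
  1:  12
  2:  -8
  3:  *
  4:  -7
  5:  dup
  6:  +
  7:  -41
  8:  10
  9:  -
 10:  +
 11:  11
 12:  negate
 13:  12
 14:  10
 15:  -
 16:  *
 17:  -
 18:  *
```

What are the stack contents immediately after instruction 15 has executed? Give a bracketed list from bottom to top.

12     -> 12
-8     -> 12 -8
*      -> -96
-7     -> -96 -7
dup    -> -96 -7 -7
+      -> -96 -14
-41    -> -96 -14 -41
10     -> -96 -14 -41 10
-      -> -96 -14 -51
+      -> -96 -65
11     -> -96 -65 11
negate -> -96 -65 -11
12     -> -96 -65 -11 12
10     -> -96 -65 -11 12 10
-      -> -96 -65 -11 2

[-96, -65, -11, 2]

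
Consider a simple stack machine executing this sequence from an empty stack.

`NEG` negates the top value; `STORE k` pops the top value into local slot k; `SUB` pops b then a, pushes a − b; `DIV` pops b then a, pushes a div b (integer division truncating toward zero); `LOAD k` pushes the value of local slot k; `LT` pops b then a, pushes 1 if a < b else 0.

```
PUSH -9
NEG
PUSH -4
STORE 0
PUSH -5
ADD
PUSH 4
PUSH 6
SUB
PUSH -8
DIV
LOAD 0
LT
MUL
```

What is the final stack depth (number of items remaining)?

1

PUSH -9 : -9
NEG     : 9
PUSH -4 : 9 -4
STORE 0 : 9
PUSH -5 : 9 -5
ADD     : 4
PUSH 4  : 4 4
PUSH 6  : 4 4 6
SUB     : 4 -2
PUSH -8 : 4 -2 -8
DIV     : 4 0
LOAD 0  : 4 0 -4
LT      : 4 0
MUL     : 0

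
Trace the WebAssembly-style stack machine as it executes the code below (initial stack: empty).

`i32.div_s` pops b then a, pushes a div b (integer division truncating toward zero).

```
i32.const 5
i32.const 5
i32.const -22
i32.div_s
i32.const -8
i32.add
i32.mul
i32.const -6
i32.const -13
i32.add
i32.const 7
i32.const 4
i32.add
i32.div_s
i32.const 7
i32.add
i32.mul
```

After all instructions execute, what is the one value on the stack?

-240

i32.const 5   -> 5
i32.const 5   -> 5 5
i32.const -22 -> 5 5 -22
i32.div_s     -> 5 0
i32.const -8  -> 5 0 -8
i32.add       -> 5 -8
i32.mul       -> -40
i32.const -6  -> -40 -6
i32.const -13 -> -40 -6 -13
i32.add       -> -40 -19
i32.const 7   -> -40 -19 7
i32.const 4   -> -40 -19 7 4
i32.add       -> -40 -19 11
i32.div_s     -> -40 -1
i32.const 7   -> -40 -1 7
i32.add       -> -40 6
i32.mul       -> -240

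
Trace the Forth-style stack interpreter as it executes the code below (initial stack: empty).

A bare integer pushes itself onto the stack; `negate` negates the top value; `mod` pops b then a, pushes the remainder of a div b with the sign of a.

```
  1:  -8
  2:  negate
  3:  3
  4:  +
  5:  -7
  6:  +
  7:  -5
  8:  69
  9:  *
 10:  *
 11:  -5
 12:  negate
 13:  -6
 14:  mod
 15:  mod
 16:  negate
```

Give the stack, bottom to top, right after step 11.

[-1380, -5]

-8     : [-8]
negate : [8]
3      : [8, 3]
+      : [11]
-7     : [11, -7]
+      : [4]
-5     : [4, -5]
69     : [4, -5, 69]
*      : [4, -345]
*      : [-1380]
-5     : [-1380, -5]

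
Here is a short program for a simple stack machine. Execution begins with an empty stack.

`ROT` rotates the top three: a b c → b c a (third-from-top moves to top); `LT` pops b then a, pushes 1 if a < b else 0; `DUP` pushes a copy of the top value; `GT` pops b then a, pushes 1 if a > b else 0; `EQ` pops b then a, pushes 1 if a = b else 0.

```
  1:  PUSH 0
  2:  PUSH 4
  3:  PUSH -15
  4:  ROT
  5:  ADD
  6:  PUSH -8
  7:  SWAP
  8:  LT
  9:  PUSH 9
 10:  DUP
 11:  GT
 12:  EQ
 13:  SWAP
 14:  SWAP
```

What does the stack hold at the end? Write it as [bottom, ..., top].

[4, 1]

PUSH 0   -> 0
PUSH 4   -> 0 4
PUSH -15 -> 0 4 -15
ROT      -> 4 -15 0
ADD      -> 4 -15
PUSH -8  -> 4 -15 -8
SWAP     -> 4 -8 -15
LT       -> 4 0
PUSH 9   -> 4 0 9
DUP      -> 4 0 9 9
GT       -> 4 0 0
EQ       -> 4 1
SWAP     -> 1 4
SWAP     -> 4 1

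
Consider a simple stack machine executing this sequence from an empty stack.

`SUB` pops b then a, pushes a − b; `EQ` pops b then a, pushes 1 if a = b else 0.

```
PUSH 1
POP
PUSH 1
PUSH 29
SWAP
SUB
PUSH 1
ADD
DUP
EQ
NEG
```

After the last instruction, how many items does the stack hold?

1

PUSH 1   1
POP      (empty)
PUSH 1   1
PUSH 29  1 29
SWAP     29 1
SUB      28
PUSH 1   28 1
ADD      29
DUP      29 29
EQ       1
NEG      -1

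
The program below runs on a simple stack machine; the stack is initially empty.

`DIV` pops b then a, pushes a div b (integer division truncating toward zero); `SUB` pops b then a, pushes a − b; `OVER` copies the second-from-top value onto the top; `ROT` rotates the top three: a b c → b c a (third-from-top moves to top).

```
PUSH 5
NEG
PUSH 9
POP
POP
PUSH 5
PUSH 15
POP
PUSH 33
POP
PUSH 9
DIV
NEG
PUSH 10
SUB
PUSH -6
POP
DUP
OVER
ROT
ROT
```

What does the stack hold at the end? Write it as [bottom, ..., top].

[-10, -10, -10]

PUSH 5  -> 5
NEG     -> -5
PUSH 9  -> -5 9
POP     -> -5
POP     -> (empty)
PUSH 5  -> 5
PUSH 15 -> 5 15
POP     -> 5
PUSH 33 -> 5 33
POP     -> 5
PUSH 9  -> 5 9
DIV     -> 0
NEG     -> 0
PUSH 10 -> 0 10
SUB     -> -10
PUSH -6 -> -10 -6
POP     -> -10
DUP     -> -10 -10
OVER    -> -10 -10 -10
ROT     -> -10 -10 -10
ROT     -> -10 -10 -10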